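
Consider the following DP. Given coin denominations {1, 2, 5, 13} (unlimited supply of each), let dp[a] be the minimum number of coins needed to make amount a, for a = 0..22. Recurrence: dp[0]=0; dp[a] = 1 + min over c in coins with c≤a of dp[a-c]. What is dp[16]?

 a  0  1  2  3  4  5  6  7  8  9 10 11 12 13 14 15 16 17 18 19 20 21 22
dp  0  1  1  2  2  1  2  2  3  3  2  3  3  1  2  2  3  3  2  3  3  4  4

3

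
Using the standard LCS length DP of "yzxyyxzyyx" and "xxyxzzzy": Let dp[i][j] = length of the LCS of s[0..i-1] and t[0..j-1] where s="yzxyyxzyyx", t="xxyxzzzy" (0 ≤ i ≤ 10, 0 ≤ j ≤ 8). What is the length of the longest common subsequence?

   ''  x  x  y  x  z  z  z  y
''  0  0  0  0  0  0  0  0  0
 y  0  0  0  1  1  1  1  1  1
 z  0  0  0  1  1  2  2  2  2
 x  0  1  1  1  2  2  2  2  2
 y  0  1  1  2  2  2  2  2  3
 y  0  1  1  2  2  2  2  2  3
 x  0  1  2  2  3  3  3  3  3
 z  0  1  2  2  3  4  4  4  4
 y  0  1  2  3  3  4  4  4  5
 y  0  1  2  3  3  4  4  4  5
 x  0  1  2  3  4  4  4  4  5

5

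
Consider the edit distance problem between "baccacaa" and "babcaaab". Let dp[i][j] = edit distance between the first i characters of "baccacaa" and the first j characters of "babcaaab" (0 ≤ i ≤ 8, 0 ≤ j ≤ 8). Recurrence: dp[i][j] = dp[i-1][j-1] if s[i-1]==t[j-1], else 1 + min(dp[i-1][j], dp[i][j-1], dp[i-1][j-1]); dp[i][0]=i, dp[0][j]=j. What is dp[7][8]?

3

   ''  b  a  b  c  a  a  a  b
''  0  1  2  3  4  5  6  7  8
 b  1  0  1  2  3  4  5  6  7
 a  2  1  0  1  2  3  4  5  6
 c  3  2  1  1  1  2  3  4  5
 c  4  3  2  2  1  2  3  4  5
 a  5  4  3  3  2  1  2  3  4
 c  6  5  4  4  3  2  2  3  4
 a  7  6  5  5  4  3  2  2  3
 a  8  7  6  6  5  4  3  2  3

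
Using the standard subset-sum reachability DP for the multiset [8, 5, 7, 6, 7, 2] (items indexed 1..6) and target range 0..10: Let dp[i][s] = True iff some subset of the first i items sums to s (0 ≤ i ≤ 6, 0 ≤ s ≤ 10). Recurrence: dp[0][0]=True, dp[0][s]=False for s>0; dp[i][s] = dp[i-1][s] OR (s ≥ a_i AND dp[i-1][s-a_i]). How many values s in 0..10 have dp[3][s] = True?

i\s   0   1   2   3   4   5   6   7   8   9  10
  0   T   F   F   F   F   F   F   F   F   F   F
  1   T   F   F   F   F   F   F   F   T   F   F
  2   T   F   F   F   F   T   F   F   T   F   F
  3   T   F   F   F   F   T   F   T   T   F   F
  4   T   F   F   F   F   T   T   T   T   F   F
  5   T   F   F   F   F   T   T   T   T   F   F
  6   T   F   T   F   F   T   T   T   T   T   T

4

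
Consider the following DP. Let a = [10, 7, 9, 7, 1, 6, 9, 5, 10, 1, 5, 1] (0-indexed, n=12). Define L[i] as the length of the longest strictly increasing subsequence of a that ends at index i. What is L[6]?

3

   i    0    1    2    3    4    5    6    7    8    9   10   11
a[i]   10    7    9    7    1    6    9    5   10    1    5    1
L[i]    1    1    2    1    1    2    3    2    4    1    2    1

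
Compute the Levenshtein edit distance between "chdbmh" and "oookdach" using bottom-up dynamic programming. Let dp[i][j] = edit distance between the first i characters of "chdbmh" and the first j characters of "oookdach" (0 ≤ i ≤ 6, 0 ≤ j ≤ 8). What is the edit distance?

   ''  o  o  o  k  d  a  c  h
''  0  1  2  3  4  5  6  7  8
 c  1  1  2  3  4  5  6  6  7
 h  2  2  2  3  4  5  6  7  6
 d  3  3  3  3  4  4  5  6  7
 b  4  4  4  4  4  5  5  6  7
 m  5  5  5  5  5  5  6  6  7
 h  6  6  6  6  6  6  6  7  6

6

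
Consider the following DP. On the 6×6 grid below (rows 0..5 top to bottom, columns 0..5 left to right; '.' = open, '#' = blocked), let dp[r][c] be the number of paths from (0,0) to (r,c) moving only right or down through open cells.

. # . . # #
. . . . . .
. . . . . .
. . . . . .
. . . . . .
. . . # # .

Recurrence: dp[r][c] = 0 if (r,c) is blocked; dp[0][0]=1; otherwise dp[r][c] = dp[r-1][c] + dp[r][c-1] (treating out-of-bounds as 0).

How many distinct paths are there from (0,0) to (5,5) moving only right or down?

56

r\c   0   1   2   3   4   5
  0   1   0   0   0   0   0
  1   1   1   1   1   1   1
  2   1   2   3   4   5   6
  3   1   3   6  10  15  21
  4   1   4  10  20  35  56
  5   1   5  15   0   0  56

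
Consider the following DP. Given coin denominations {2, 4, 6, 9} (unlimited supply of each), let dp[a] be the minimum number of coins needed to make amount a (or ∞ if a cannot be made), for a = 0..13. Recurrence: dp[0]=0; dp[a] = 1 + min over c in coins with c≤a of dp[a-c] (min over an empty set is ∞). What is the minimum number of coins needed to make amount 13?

 a  0  1  2  3  4  5  6  7  8  9 10 11 12 13
dp  0  -  1  -  1  -  1  -  2  1  2  2  2  2
(- denotes ∞ / unreachable)

2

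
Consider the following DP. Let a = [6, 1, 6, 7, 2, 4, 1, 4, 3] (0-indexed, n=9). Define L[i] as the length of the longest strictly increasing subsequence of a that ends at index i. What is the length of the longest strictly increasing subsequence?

3

   i    0    1    2    3    4    5    6    7    8
a[i]    6    1    6    7    2    4    1    4    3
L[i]    1    1    2    3    2    3    1    3    3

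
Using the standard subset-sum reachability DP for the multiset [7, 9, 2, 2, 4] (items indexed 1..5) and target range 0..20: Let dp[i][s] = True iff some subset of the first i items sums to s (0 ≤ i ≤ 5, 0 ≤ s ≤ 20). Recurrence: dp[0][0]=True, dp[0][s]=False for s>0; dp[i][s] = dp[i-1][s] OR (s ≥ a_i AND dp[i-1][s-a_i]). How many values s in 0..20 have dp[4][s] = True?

i\s   0   1   2   3   4   5   6   7   8   9  10  11  12  13  14  15  16  17  18  19  20
  0   T   F   F   F   F   F   F   F   F   F   F   F   F   F   F   F   F   F   F   F   F
  1   T   F   F   F   F   F   F   T   F   F   F   F   F   F   F   F   F   F   F   F   F
  2   T   F   F   F   F   F   F   T   F   T   F   F   F   F   F   F   T   F   F   F   F
  3   T   F   T   F   F   F   F   T   F   T   F   T   F   F   F   F   T   F   T   F   F
  4   T   F   T   F   T   F   F   T   F   T   F   T   F   T   F   F   T   F   T   F   T
  5   T   F   T   F   T   F   T   T   T   T   F   T   F   T   F   T   T   T   T   F   T

10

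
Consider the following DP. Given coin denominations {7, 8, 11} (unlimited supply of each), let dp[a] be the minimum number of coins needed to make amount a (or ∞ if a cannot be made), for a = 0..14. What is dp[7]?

 a  0  1  2  3  4  5  6  7  8  9 10 11 12 13 14
dp  0  -  -  -  -  -  -  1  1  -  -  1  -  -  2
(- denotes ∞ / unreachable)

1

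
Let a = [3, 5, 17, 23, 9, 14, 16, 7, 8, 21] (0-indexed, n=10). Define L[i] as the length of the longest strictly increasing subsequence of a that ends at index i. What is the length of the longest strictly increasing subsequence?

6

   i    0    1    2    3    4    5    6    7    8    9
a[i]    3    5   17   23    9   14   16    7    8   21
L[i]    1    2    3    4    3    4    5    3    4    6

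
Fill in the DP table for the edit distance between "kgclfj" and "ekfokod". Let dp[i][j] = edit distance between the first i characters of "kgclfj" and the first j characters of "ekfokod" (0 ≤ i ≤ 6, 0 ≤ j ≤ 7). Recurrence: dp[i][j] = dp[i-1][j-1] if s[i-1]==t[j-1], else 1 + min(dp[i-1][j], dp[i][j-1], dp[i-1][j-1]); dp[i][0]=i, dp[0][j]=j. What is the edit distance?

6

   ''  e  k  f  o  k  o  d
''  0  1  2  3  4  5  6  7
 k  1  1  1  2  3  4  5  6
 g  2  2  2  2  3  4  5  6
 c  3  3  3  3  3  4  5  6
 l  4  4  4  4  4  4  5  6
 f  5  5  5  4  5  5  5  6
 j  6  6  6  5  5  6  6  6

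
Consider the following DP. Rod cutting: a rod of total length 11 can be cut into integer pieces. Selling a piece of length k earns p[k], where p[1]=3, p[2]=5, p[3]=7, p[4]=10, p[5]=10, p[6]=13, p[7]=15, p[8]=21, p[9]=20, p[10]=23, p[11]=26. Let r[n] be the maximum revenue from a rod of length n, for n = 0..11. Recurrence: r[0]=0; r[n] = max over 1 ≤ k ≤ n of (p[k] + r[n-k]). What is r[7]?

   n    0    1    2    3    4    5    6    7    8    9   10   11
r[n]    0    3    6    9   12   15   18   21   24   27   30   33

21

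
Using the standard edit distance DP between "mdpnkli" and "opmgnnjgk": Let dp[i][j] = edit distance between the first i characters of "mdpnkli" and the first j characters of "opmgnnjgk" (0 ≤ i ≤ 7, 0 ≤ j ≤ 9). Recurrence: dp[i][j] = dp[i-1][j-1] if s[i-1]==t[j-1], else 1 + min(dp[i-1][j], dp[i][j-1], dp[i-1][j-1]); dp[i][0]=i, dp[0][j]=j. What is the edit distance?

   ''  o  p  m  g  n  n  j  g  k
''  0  1  2  3  4  5  6  7  8  9
 m  1  1  2  2  3  4  5  6  7  8
 d  2  2  2  3  3  4  5  6  7  8
 p  3  3  2  3  4  4  5  6  7  8
 n  4  4  3  3  4  4  4  5  6  7
 k  5  5  4  4  4  5  5  5  6  6
 l  6  6  5  5  5  5  6  6  6  7
 i  7  7  6  6  6  6  6  7  7  7

7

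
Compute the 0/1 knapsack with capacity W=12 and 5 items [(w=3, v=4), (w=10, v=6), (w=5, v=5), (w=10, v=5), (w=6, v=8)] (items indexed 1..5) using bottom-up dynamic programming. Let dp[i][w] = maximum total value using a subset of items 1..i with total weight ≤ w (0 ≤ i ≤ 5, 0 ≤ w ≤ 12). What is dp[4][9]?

9

i\w   0   1   2   3   4   5   6   7   8   9  10  11  12
  0   0   0   0   0   0   0   0   0   0   0   0   0   0
  1   0   0   0   4   4   4   4   4   4   4   4   4   4
  2   0   0   0   4   4   4   4   4   4   4   6   6   6
  3   0   0   0   4   4   5   5   5   9   9   9   9   9
  4   0   0   0   4   4   5   5   5   9   9   9   9   9
  5   0   0   0   4   4   5   8   8   9  12  12  13  13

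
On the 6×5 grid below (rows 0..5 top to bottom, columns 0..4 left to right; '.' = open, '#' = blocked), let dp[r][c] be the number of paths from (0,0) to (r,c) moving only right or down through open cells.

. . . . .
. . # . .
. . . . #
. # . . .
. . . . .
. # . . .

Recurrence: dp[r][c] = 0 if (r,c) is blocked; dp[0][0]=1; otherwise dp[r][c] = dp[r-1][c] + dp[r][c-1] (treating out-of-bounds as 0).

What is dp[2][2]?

r\c   0   1   2   3   4
  0   1   1   1   1   1
  1   1   2   0   1   2
  2   1   3   3   4   0
  3   1   0   3   7   7
  4   1   1   4  11  18
  5   1   0   4  15  33

3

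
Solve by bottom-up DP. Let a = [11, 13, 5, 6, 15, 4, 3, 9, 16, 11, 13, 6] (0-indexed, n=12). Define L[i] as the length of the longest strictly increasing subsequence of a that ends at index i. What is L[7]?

3

   i    0    1    2    3    4    5    6    7    8    9   10   11
a[i]   11   13    5    6   15    4    3    9   16   11   13    6
L[i]    1    2    1    2    3    1    1    3    4    4    5    2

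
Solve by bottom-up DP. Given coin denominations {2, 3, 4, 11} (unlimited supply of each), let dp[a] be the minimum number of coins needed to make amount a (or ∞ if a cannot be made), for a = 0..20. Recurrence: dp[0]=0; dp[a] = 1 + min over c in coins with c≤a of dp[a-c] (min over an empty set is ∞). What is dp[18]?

3

 a  0  1  2  3  4  5  6  7  8  9 10 11 12 13 14 15 16 17 18 19 20
dp  0  -  1  1  1  2  2  2  2  3  3  1  3  2  2  2  3  3  3  3  4
(- denotes ∞ / unreachable)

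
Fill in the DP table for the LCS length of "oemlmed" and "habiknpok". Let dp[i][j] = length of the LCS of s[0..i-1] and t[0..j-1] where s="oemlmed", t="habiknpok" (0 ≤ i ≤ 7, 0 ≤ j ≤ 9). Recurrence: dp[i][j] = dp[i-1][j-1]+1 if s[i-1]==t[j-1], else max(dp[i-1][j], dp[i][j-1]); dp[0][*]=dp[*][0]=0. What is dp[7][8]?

   ''  h  a  b  i  k  n  p  o  k
''  0  0  0  0  0  0  0  0  0  0
 o  0  0  0  0  0  0  0  0  1  1
 e  0  0  0  0  0  0  0  0  1  1
 m  0  0  0  0  0  0  0  0  1  1
 l  0  0  0  0  0  0  0  0  1  1
 m  0  0  0  0  0  0  0  0  1  1
 e  0  0  0  0  0  0  0  0  1  1
 d  0  0  0  0  0  0  0  0  1  1

1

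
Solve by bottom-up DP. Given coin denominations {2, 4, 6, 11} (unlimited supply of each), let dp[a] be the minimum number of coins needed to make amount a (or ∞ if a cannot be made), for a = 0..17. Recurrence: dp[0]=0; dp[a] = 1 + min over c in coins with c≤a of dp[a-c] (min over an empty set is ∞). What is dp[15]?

 a  0  1  2  3  4  5  6  7  8  9 10 11 12 13 14 15 16 17
dp  0  -  1  -  1  -  1  -  2  -  2  1  2  2  3  2  3  2
(- denotes ∞ / unreachable)

2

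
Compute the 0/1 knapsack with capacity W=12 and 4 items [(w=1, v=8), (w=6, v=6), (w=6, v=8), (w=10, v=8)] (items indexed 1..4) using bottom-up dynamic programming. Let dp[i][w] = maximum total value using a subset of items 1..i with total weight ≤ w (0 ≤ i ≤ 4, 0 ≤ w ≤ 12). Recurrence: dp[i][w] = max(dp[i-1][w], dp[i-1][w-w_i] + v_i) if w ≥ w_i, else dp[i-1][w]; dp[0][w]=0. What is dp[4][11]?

i\w   0   1   2   3   4   5   6   7   8   9  10  11  12
  0   0   0   0   0   0   0   0   0   0   0   0   0   0
  1   0   8   8   8   8   8   8   8   8   8   8   8   8
  2   0   8   8   8   8   8   8  14  14  14  14  14  14
  3   0   8   8   8   8   8   8  16  16  16  16  16  16
  4   0   8   8   8   8   8   8  16  16  16  16  16  16

16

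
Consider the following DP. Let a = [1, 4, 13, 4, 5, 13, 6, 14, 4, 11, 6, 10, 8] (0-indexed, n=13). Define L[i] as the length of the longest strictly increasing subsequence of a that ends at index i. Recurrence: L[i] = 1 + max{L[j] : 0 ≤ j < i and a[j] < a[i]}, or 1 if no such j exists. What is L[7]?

   i    0    1    2    3    4    5    6    7    8    9   10   11   12
a[i]    1    4   13    4    5   13    6   14    4   11    6   10    8
L[i]    1    2    3    2    3    4    4    5    2    5    4    5    5

5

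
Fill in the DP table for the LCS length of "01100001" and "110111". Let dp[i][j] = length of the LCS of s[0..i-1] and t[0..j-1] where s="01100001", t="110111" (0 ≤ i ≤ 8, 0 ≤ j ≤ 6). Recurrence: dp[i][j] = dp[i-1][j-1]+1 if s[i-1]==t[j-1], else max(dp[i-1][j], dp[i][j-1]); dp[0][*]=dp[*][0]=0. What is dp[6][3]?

3

   ''  1  1  0  1  1  1
''  0  0  0  0  0  0  0
 0  0  0  0  1  1  1  1
 1  0  1  1  1  2  2  2
 1  0  1  2  2  2  3  3
 0  0  1  2  3  3  3  3
 0  0  1  2  3  3  3  3
 0  0  1  2  3  3  3  3
 0  0  1  2  3  3  3  3
 1  0  1  2  3  4  4  4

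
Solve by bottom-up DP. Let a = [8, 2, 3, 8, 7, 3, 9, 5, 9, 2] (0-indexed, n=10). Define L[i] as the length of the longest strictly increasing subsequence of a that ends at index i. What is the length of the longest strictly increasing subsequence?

4

   i    0    1    2    3    4    5    6    7    8    9
a[i]    8    2    3    8    7    3    9    5    9    2
L[i]    1    1    2    3    3    2    4    3    4    1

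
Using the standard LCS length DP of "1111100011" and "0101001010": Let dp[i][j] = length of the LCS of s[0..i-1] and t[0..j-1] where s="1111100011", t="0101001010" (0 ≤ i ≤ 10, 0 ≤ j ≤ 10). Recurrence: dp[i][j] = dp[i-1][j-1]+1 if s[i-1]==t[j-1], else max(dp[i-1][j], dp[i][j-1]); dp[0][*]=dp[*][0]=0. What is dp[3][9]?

   ''  0  1  0  1  0  0  1  0  1  0
''  0  0  0  0  0  0  0  0  0  0  0
 1  0  0  1  1  1  1  1  1  1  1  1
 1  0  0  1  1  2  2  2  2  2  2  2
 1  0  0  1  1  2  2  2  3  3  3  3
 1  0  0  1  1  2  2  2  3  3  4  4
 1  0  0  1  1  2  2  2  3  3  4  4
 0  0  1  1  2  2  3  3  3  4  4  5
 0  0  1  1  2  2  3  4  4  4  4  5
 0  0  1  1  2  2  3  4  4  5  5  5
 1  0  1  2  2  3  3  4  5  5  6  6
 1  0  1  2  2  3  3  4  5  5  6  6

3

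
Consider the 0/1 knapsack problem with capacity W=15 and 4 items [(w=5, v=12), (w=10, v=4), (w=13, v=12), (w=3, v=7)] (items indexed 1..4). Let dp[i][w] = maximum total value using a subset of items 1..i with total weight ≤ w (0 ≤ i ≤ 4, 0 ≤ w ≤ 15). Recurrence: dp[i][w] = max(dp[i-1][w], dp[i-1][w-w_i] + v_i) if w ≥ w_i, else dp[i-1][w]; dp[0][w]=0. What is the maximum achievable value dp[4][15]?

i\w   0   1   2   3   4   5   6   7   8   9  10  11  12  13  14  15
  0   0   0   0   0   0   0   0   0   0   0   0   0   0   0   0   0
  1   0   0   0   0   0  12  12  12  12  12  12  12  12  12  12  12
  2   0   0   0   0   0  12  12  12  12  12  12  12  12  12  12  16
  3   0   0   0   0   0  12  12  12  12  12  12  12  12  12  12  16
  4   0   0   0   7   7  12  12  12  19  19  19  19  19  19  19  19

19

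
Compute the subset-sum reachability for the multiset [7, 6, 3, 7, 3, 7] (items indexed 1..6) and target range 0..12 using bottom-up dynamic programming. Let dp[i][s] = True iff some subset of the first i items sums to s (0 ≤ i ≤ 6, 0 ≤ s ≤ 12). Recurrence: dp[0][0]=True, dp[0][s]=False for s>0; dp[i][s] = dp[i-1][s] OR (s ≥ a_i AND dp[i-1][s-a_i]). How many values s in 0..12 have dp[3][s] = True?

6

i\s   0   1   2   3   4   5   6   7   8   9  10  11  12
  0   T   F   F   F   F   F   F   F   F   F   F   F   F
  1   T   F   F   F   F   F   F   T   F   F   F   F   F
  2   T   F   F   F   F   F   T   T   F   F   F   F   F
  3   T   F   F   T   F   F   T   T   F   T   T   F   F
  4   T   F   F   T   F   F   T   T   F   T   T   F   F
  5   T   F   F   T   F   F   T   T   F   T   T   F   T
  6   T   F   F   T   F   F   T   T   F   T   T   F   T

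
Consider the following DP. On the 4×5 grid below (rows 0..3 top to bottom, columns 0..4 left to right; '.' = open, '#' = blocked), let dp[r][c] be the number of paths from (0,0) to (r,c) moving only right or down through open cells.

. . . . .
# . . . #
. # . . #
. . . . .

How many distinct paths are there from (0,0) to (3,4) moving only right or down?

7

r\c   0   1   2   3   4
  0   1   1   1   1   1
  1   0   1   2   3   0
  2   0   0   2   5   0
  3   0   0   2   7   7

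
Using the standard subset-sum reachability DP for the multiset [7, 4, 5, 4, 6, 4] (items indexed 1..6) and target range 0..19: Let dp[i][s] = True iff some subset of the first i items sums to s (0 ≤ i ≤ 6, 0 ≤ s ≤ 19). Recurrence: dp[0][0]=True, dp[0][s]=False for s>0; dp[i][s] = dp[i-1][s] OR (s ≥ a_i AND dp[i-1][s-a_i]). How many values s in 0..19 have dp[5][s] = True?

17

i\s   0   1   2   3   4   5   6   7   8   9  10  11  12  13  14  15  16  17  18  19
  0   T   F   F   F   F   F   F   F   F   F   F   F   F   F   F   F   F   F   F   F
  1   T   F   F   F   F   F   F   T   F   F   F   F   F   F   F   F   F   F   F   F
  2   T   F   F   F   T   F   F   T   F   F   F   T   F   F   F   F   F   F   F   F
  3   T   F   F   F   T   T   F   T   F   T   F   T   T   F   F   F   T   F   F   F
  4   T   F   F   F   T   T   F   T   T   T   F   T   T   T   F   T   T   F   F   F
  5   T   F   F   F   T   T   T   T   T   T   T   T   T   T   T   T   T   T   T   T
  6   T   F   F   F   T   T   T   T   T   T   T   T   T   T   T   T   T   T   T   T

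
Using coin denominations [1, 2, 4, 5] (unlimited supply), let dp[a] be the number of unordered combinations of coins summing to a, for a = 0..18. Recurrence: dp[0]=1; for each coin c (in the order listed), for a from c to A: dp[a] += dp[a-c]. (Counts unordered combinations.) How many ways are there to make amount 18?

57

after  coin     0     1     2     3     4     5     6     7     8     9    10    11    12    13    14    15    16    17    18
          1     1     1     1     1     1     1     1     1     1     1     1     1     1     1     1     1     1     1     1
          2     1     1     2     2     3     3     4     4     5     5     6     6     7     7     8     8     9     9    10
          4     1     1     2     2     4     4     6     6     9     9    12    12    16    16    20    20    25    25    30
          5     1     1     2     2     4     5     7     8    11    13    17    19    24    27    33    37    44    49    57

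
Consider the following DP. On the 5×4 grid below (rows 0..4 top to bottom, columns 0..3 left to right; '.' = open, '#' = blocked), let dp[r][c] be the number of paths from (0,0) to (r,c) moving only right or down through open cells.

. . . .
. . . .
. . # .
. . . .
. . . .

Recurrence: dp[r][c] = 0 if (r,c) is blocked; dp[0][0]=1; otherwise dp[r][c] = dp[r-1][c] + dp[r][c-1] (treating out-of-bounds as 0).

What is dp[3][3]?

8

r\c   0   1   2   3
  0   1   1   1   1
  1   1   2   3   4
  2   1   3   0   4
  3   1   4   4   8
  4   1   5   9  17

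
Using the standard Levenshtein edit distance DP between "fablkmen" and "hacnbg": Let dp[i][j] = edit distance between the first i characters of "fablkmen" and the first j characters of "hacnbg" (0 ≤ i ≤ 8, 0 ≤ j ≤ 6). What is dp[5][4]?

4

   ''  h  a  c  n  b  g
''  0  1  2  3  4  5  6
 f  1  1  2  3  4  5  6
 a  2  2  1  2  3  4  5
 b  3  3  2  2  3  3  4
 l  4  4  3  3  3  4  4
 k  5  5  4  4  4  4  5
 m  6  6  5  5  5  5  5
 e  7  7  6  6  6  6  6
 n  8  8  7  7  6  7  7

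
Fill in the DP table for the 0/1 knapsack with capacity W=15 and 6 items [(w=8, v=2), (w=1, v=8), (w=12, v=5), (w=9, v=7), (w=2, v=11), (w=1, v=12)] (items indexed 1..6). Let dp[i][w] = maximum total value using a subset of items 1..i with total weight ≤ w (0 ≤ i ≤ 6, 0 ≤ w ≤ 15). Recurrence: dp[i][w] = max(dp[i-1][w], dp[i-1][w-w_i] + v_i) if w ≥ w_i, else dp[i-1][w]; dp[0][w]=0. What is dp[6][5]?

i\w   0   1   2   3   4   5   6   7   8   9  10  11  12  13  14  15
  0   0   0   0   0   0   0   0   0   0   0   0   0   0   0   0   0
  1   0   0   0   0   0   0   0   0   2   2   2   2   2   2   2   2
  2   0   8   8   8   8   8   8   8   8  10  10  10  10  10  10  10
  3   0   8   8   8   8   8   8   8   8  10  10  10  10  13  13  13
  4   0   8   8   8   8   8   8   8   8  10  15  15  15  15  15  15
  5   0   8  11  19  19  19  19  19  19  19  19  21  26  26  26  26
  6   0  12  20  23  31  31  31  31  31  31  31  31  33  38  38  38

31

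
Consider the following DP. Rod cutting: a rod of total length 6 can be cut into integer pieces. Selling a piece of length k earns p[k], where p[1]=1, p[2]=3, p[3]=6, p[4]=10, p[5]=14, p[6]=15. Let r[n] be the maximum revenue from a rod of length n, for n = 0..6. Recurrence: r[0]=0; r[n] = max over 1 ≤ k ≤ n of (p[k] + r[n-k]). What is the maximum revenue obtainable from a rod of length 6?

15

   n    0    1    2    3    4    5    6
r[n]    0    1    3    6   10   14   15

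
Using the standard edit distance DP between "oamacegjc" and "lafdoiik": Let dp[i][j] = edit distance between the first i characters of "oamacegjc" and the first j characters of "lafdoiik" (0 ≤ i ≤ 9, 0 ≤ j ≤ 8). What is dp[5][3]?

4

   ''  l  a  f  d  o  i  i  k
''  0  1  2  3  4  5  6  7  8
 o  1  1  2  3  4  4  5  6  7
 a  2  2  1  2  3  4  5  6  7
 m  3  3  2  2  3  4  5  6  7
 a  4  4  3  3  3  4  5  6  7
 c  5  5  4  4  4  4  5  6  7
 e  6  6  5  5  5  5  5  6  7
 g  7  7  6  6  6  6  6  6  7
 j  8  8  7  7  7  7  7  7  7
 c  9  9  8  8  8  8  8  8  8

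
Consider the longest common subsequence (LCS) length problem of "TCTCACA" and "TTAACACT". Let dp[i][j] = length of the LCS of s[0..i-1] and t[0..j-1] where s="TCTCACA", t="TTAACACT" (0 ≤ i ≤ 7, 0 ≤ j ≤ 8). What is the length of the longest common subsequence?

   ''  T  T  A  A  C  A  C  T
''  0  0  0  0  0  0  0  0  0
 T  0  1  1  1  1  1  1  1  1
 C  0  1  1  1  1  2  2  2  2
 T  0  1  2  2  2  2  2  2  3
 C  0  1  2  2  2  3  3  3  3
 A  0  1  2  3  3  3  4  4  4
 C  0  1  2  3  3  4  4  5  5
 A  0  1  2  3  4  4  5  5  5

5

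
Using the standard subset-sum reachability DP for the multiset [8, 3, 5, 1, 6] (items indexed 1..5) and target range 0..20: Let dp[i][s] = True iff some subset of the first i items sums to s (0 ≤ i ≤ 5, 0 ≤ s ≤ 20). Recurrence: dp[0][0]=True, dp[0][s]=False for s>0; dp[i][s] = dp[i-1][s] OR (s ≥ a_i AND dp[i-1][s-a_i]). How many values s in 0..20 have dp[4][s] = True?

i\s   0   1   2   3   4   5   6   7   8   9  10  11  12  13  14  15  16  17  18  19  20
  0   T   F   F   F   F   F   F   F   F   F   F   F   F   F   F   F   F   F   F   F   F
  1   T   F   F   F   F   F   F   F   T   F   F   F   F   F   F   F   F   F   F   F   F
  2   T   F   F   T   F   F   F   F   T   F   F   T   F   F   F   F   F   F   F   F   F
  3   T   F   F   T   F   T   F   F   T   F   F   T   F   T   F   F   T   F   F   F   F
  4   T   T   F   T   T   T   T   F   T   T   F   T   T   T   T   F   T   T   F   F   F
  5   T   T   F   T   T   T   T   T   T   T   T   T   T   T   T   T   T   T   T   T   T

14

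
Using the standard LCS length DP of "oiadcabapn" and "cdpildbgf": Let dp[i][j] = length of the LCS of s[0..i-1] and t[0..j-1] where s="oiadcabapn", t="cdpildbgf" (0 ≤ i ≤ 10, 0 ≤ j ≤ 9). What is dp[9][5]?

2

   ''  c  d  p  i  l  d  b  g  f
''  0  0  0  0  0  0  0  0  0  0
 o  0  0  0  0  0  0  0  0  0  0
 i  0  0  0  0  1  1  1  1  1  1
 a  0  0  0  0  1  1  1  1  1  1
 d  0  0  1  1  1  1  2  2  2  2
 c  0  1  1  1  1  1  2  2  2  2
 a  0  1  1  1  1  1  2  2  2  2
 b  0  1  1  1  1  1  2  3  3  3
 a  0  1  1  1  1  1  2  3  3  3
 p  0  1  1  2  2  2  2  3  3  3
 n  0  1  1  2  2  2  2  3  3  3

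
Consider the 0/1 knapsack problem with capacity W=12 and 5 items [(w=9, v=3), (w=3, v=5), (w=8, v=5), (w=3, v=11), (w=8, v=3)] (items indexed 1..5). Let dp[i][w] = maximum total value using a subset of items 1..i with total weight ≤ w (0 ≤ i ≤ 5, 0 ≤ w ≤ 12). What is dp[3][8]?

i\w   0   1   2   3   4   5   6   7   8   9  10  11  12
  0   0   0   0   0   0   0   0   0   0   0   0   0   0
  1   0   0   0   0   0   0   0   0   0   3   3   3   3
  2   0   0   0   5   5   5   5   5   5   5   5   5   8
  3   0   0   0   5   5   5   5   5   5   5   5  10  10
  4   0   0   0  11  11  11  16  16  16  16  16  16  16
  5   0   0   0  11  11  11  16  16  16  16  16  16  16

5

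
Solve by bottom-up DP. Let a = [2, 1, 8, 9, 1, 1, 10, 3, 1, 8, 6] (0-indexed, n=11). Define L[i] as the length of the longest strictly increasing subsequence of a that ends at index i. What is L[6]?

   i    0    1    2    3    4    5    6    7    8    9   10
a[i]    2    1    8    9    1    1   10    3    1    8    6
L[i]    1    1    2    3    1    1    4    2    1    3    3

4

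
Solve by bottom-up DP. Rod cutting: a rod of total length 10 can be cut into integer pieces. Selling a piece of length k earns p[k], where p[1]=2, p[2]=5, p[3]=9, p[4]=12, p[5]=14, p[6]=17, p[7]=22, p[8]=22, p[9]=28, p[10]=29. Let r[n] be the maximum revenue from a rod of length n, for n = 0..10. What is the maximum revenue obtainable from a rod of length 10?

31

   n    0    1    2    3    4    5    6    7    8    9   10
r[n]    0    2    5    9   12   14   18   22   24   28   31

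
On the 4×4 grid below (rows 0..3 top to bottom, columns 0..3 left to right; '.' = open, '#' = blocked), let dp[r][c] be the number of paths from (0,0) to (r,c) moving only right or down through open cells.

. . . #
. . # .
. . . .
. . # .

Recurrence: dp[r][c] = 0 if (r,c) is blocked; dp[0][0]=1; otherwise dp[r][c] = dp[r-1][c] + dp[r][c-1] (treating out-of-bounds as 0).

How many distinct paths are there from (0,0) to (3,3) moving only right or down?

r\c   0   1   2   3
  0   1   1   1   0
  1   1   2   0   0
  2   1   3   3   3
  3   1   4   0   3

3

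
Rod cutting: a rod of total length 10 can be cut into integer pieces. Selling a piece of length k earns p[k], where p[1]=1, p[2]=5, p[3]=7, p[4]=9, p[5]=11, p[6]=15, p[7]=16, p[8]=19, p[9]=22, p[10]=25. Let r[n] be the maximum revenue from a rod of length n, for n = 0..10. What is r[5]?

12

   n    0    1    2    3    4    5    6    7    8    9   10
r[n]    0    1    5    7   10   12   15   17   20   22   25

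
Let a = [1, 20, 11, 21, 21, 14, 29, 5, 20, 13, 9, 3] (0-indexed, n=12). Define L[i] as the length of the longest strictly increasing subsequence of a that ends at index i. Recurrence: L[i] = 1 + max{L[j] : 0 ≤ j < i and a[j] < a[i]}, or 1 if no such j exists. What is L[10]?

   i    0    1    2    3    4    5    6    7    8    9   10   11
a[i]    1   20   11   21   21   14   29    5   20   13    9    3
L[i]    1    2    2    3    3    3    4    2    4    3    3    2

3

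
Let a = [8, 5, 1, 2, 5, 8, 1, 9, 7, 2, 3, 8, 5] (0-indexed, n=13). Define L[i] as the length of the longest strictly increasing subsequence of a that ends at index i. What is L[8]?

   i    0    1    2    3    4    5    6    7    8    9   10   11   12
a[i]    8    5    1    2    5    8    1    9    7    2    3    8    5
L[i]    1    1    1    2    3    4    1    5    4    2    3    5    4

4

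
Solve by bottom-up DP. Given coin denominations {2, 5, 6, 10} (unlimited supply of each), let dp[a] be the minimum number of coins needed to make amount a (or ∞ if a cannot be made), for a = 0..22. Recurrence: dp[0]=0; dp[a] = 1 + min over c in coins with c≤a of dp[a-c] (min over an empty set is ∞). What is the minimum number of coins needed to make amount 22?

3

 a  0  1  2  3  4  5  6  7  8  9 10 11 12 13 14 15 16 17 18 19 20 21 22
dp  0  -  1  -  2  1  1  2  2  3  1  2  2  3  3  2  2  3  3  4  2  3  3
(- denotes ∞ / unreachable)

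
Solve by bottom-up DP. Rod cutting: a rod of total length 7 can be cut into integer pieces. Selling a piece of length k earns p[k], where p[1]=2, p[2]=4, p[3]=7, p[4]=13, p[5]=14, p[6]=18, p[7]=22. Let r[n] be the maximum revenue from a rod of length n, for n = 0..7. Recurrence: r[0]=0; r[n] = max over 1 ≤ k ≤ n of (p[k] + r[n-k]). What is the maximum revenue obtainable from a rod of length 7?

22

   n    0    1    2    3    4    5    6    7
r[n]    0    2    4    7   13   15   18   22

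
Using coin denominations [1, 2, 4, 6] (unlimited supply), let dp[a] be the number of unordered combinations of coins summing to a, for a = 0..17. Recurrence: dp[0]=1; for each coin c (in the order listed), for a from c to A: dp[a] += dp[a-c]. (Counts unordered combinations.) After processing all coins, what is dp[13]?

23

after  coin     0     1     2     3     4     5     6     7     8     9    10    11    12    13    14    15    16    17
          1     1     1     1     1     1     1     1     1     1     1     1     1     1     1     1     1     1     1
          2     1     1     2     2     3     3     4     4     5     5     6     6     7     7     8     8     9     9
          4     1     1     2     2     4     4     6     6     9     9    12    12    16    16    20    20    25    25
          6     1     1     2     2     4     4     7     7    11    11    16    16    23    23    31    31    41    41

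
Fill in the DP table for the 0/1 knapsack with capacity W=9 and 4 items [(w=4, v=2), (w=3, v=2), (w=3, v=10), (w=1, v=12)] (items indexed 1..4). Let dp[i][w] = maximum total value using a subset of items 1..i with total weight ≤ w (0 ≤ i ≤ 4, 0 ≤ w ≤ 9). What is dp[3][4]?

i\w   0   1   2   3   4   5   6   7   8   9
  0   0   0   0   0   0   0   0   0   0   0
  1   0   0   0   0   2   2   2   2   2   2
  2   0   0   0   2   2   2   2   4   4   4
  3   0   0   0  10  10  10  12  12  12  12
  4   0  12  12  12  22  22  22  24  24  24

10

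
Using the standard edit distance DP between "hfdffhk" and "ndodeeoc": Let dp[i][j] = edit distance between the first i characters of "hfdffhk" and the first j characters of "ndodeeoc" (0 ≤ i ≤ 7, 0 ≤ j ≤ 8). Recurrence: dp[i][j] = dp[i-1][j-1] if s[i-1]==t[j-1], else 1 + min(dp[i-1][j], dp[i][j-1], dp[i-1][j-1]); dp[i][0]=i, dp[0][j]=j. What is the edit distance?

7

   ''  n  d  o  d  e  e  o  c
''  0  1  2  3  4  5  6  7  8
 h  1  1  2  3  4  5  6  7  8
 f  2  2  2  3  4  5  6  7  8
 d  3  3  2  3  3  4  5  6  7
 f  4  4  3  3  4  4  5  6  7
 f  5  5  4  4  4  5  5  6  7
 h  6  6  5  5  5  5  6  6  7
 k  7  7  6  6  6  6  6  7  7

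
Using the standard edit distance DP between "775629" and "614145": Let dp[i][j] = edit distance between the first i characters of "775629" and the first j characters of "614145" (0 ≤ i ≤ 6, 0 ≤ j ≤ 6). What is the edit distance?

6

   ''  6  1  4  1  4  5
''  0  1  2  3  4  5  6
 7  1  1  2  3  4  5  6
 7  2  2  2  3  4  5  6
 5  3  3  3  3  4  5  5
 6  4  3  4  4  4  5  6
 2  5  4  4  5  5  5  6
 9  6  5  5  5  6  6  6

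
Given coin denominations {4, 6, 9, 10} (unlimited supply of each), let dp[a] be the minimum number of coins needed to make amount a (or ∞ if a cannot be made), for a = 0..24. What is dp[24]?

3

 a  0  1  2  3  4  5  6  7  8  9 10 11 12 13 14 15 16 17 18 19 20 21 22 23 24
dp  0  -  -  -  1  -  1  -  2  1  1  -  2  2  2  2  2  3  2  2  2  3  3  3  3
(- denotes ∞ / unreachable)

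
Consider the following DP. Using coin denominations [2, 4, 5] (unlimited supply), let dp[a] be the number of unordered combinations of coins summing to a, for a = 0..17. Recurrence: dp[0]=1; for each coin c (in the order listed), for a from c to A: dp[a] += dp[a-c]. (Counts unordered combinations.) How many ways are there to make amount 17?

after  coin     0     1     2     3     4     5     6     7     8     9    10    11    12    13    14    15    16    17
          2     1     0     1     0     1     0     1     0     1     0     1     0     1     0     1     0     1     0
          4     1     0     1     0     2     0     2     0     3     0     3     0     4     0     4     0     5     0
          5     1     0     1     0     2     1     2     1     3     2     4     2     5     3     6     4     7     5

5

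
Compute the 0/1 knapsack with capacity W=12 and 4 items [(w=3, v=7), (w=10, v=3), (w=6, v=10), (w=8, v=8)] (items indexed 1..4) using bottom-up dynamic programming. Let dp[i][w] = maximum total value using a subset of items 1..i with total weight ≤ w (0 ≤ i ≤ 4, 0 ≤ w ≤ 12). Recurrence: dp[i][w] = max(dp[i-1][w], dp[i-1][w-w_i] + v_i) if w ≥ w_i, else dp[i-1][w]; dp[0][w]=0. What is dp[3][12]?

17

i\w   0   1   2   3   4   5   6   7   8   9  10  11  12
  0   0   0   0   0   0   0   0   0   0   0   0   0   0
  1   0   0   0   7   7   7   7   7   7   7   7   7   7
  2   0   0   0   7   7   7   7   7   7   7   7   7   7
  3   0   0   0   7   7   7  10  10  10  17  17  17  17
  4   0   0   0   7   7   7  10  10  10  17  17  17  17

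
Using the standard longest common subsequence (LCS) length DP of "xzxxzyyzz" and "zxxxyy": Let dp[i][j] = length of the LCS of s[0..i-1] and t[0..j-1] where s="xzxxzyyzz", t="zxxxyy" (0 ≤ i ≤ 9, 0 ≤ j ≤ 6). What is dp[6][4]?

3

   ''  z  x  x  x  y  y
''  0  0  0  0  0  0  0
 x  0  0  1  1  1  1  1
 z  0  1  1  1  1  1  1
 x  0  1  2  2  2  2  2
 x  0  1  2  3  3  3  3
 z  0  1  2  3  3  3  3
 y  0  1  2  3  3  4  4
 y  0  1  2  3  3  4  5
 z  0  1  2  3  3  4  5
 z  0  1  2  3  3  4  5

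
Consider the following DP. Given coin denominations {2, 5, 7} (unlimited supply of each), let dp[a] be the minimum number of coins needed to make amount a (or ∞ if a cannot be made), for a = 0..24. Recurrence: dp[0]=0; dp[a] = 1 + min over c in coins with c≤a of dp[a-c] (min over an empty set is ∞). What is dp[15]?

 a  0  1  2  3  4  5  6  7  8  9 10 11 12 13 14 15 16 17 18 19 20 21 22 23 24
dp  0  -  1  -  2  1  3  1  4  2  2  3  2  4  2  3  3  3  4  3  4  3  4  4  4
(- denotes ∞ / unreachable)

3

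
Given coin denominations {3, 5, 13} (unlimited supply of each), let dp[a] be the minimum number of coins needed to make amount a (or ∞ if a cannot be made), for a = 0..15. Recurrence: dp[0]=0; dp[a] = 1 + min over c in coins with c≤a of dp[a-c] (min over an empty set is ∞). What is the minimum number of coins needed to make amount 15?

 a  0  1  2  3  4  5  6  7  8  9 10 11 12 13 14 15
dp  0  -  -  1  -  1  2  -  2  3  2  3  4  1  4  3
(- denotes ∞ / unreachable)

3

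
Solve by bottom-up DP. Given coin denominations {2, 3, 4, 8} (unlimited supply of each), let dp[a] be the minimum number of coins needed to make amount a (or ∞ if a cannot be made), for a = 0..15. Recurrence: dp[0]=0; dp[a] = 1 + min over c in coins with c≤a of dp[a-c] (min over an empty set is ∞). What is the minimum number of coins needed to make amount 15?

3

 a  0  1  2  3  4  5  6  7  8  9 10 11 12 13 14 15
dp  0  -  1  1  1  2  2  2  1  3  2  2  2  3  3  3
(- denotes ∞ / unreachable)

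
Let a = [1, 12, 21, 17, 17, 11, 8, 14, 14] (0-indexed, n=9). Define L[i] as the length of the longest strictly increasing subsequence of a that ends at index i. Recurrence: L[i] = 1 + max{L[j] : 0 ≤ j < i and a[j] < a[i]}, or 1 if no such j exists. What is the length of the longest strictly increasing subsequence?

   i    0    1    2    3    4    5    6    7    8
a[i]    1   12   21   17   17   11    8   14   14
L[i]    1    2    3    3    3    2    2    3    3

3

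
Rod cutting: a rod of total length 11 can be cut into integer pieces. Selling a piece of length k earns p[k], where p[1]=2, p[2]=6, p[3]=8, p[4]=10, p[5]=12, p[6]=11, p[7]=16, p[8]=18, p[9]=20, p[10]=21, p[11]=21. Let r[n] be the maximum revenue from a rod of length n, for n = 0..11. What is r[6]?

   n    0    1    2    3    4    5    6    7    8    9   10   11
r[n]    0    2    6    8   12   14   18   20   24   26   30   32

18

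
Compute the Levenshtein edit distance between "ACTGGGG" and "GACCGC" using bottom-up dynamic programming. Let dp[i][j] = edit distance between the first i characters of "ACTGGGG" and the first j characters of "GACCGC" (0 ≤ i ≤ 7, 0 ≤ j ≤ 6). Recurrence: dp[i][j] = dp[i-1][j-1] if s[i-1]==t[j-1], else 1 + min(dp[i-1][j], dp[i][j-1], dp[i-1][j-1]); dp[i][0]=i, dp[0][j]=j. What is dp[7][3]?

6

   ''  G  A  C  C  G  C
''  0  1  2  3  4  5  6
 A  1  1  1  2  3  4  5
 C  2  2  2  1  2  3  4
 T  3  3  3  2  2  3  4
 G  4  3  4  3  3  2  3
 G  5  4  4  4  4  3  3
 G  6  5  5  5  5  4  4
 G  7  6  6  6  6  5  5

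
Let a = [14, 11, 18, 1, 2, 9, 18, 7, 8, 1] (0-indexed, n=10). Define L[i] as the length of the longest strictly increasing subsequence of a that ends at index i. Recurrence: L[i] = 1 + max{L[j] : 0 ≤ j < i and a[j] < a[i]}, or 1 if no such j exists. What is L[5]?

3

   i    0    1    2    3    4    5    6    7    8    9
a[i]   14   11   18    1    2    9   18    7    8    1
L[i]    1    1    2    1    2    3    4    3    4    1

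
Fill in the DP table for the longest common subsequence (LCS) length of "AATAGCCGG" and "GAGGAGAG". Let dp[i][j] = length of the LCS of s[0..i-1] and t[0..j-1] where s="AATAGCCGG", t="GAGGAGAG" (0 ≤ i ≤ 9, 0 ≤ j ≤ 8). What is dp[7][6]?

3

   ''  G  A  G  G  A  G  A  G
''  0  0  0  0  0  0  0  0  0
 A  0  0  1  1  1  1  1  1  1
 A  0  0  1  1  1  2  2  2  2
 T  0  0  1  1  1  2  2  2  2
 A  0  0  1  1  1  2  2  3  3
 G  0  1  1  2  2  2  3  3  4
 C  0  1  1  2  2  2  3  3  4
 C  0  1  1  2  2  2  3  3  4
 G  0  1  1  2  3  3  3  3  4
 G  0  1  1  2  3  3  4  4  4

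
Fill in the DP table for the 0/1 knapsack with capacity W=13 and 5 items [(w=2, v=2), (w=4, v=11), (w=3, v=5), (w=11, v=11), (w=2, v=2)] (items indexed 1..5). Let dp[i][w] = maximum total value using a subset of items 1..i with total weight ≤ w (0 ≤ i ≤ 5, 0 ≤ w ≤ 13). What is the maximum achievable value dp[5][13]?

i\w   0   1   2   3   4   5   6   7   8   9  10  11  12  13
  0   0   0   0   0   0   0   0   0   0   0   0   0   0   0
  1   0   0   2   2   2   2   2   2   2   2   2   2   2   2
  2   0   0   2   2  11  11  13  13  13  13  13  13  13  13
  3   0   0   2   5  11  11  13  16  16  18  18  18  18  18
  4   0   0   2   5  11  11  13  16  16  18  18  18  18  18
  5   0   0   2   5  11  11  13  16  16  18  18  20  20  20

20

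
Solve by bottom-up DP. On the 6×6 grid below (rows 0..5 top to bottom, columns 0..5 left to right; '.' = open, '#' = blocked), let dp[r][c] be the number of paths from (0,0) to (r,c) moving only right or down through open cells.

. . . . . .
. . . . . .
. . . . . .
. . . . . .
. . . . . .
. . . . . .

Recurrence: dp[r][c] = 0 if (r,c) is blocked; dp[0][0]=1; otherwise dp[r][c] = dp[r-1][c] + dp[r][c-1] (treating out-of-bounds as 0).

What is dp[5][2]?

21

r\c   0   1   2   3   4   5
  0   1   1   1   1   1   1
  1   1   2   3   4   5   6
  2   1   3   6  10  15  21
  3   1   4  10  20  35  56
  4   1   5  15  35  70 126
  5   1   6  21  56 126 252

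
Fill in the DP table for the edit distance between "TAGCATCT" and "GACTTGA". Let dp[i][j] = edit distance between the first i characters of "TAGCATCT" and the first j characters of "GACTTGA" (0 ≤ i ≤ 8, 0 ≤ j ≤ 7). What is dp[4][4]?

   ''  G  A  C  T  T  G  A
''  0  1  2  3  4  5  6  7
 T  1  1  2  3  3  4  5  6
 A  2  2  1  2  3  4  5  5
 G  3  2  2  2  3  4  4  5
 C  4  3  3  2  3  4  5  5
 A  5  4  3  3  3  4  5  5
 T  6  5  4  4  3  3  4  5
 C  7  6  5  4  4  4  4  5
 T  8  7  6  5  4  4  5  5

3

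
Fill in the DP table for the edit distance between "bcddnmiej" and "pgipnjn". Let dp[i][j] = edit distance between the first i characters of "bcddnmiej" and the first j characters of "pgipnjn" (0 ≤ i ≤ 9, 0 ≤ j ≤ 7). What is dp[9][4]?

   ''  p  g  i  p  n  j  n
''  0  1  2  3  4  5  6  7
 b  1  1  2  3  4  5  6  7
 c  2  2  2  3  4  5  6  7
 d  3  3  3  3  4  5  6  7
 d  4  4  4  4  4  5  6  7
 n  5  5  5  5  5  4  5  6
 m  6  6  6  6  6  5  5  6
 i  7  7  7  6  7  6  6  6
 e  8  8  8  7  7  7  7  7
 j  9  9  9  8  8  8  7  8

8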